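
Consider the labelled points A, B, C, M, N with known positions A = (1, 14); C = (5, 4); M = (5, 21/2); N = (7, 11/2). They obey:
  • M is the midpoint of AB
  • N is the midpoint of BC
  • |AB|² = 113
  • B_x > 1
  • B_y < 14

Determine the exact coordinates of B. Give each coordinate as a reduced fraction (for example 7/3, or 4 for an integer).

1. B_x = 9  [B = 2·M−A = 2·(5, 21/2)−(1, 14)]
2. B_y = 7  [B = 2·M−A = 2·(5, 21/2)−(1, 14)]
   so B = (9, 7)

B = (9, 7)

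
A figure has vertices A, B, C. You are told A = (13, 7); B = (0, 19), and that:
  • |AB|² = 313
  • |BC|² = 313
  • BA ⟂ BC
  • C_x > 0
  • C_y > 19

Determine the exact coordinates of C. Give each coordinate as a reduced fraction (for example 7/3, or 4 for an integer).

C = (12, 32)

1. C_x = 12  [[BA ⟂ BC ⇒ 13x-12y+228=0] ∩ [|C−(0, 19)|²=313]]
2. C_y = 32  [[BA ⟂ BC ⇒ 13x-12y+228=0] ∩ [|C−(0, 19)|²=313]]
   so C = (12, 32)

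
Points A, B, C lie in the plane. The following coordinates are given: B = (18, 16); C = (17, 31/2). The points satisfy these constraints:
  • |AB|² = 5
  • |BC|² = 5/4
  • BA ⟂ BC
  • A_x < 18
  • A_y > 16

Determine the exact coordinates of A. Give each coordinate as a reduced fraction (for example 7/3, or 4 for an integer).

A = (17, 18)

1. A_x = 17  [[BA ⟂ BC ⇒ -1x-1/2y+26=0] ∩ [|A−(18, 16)|²=5]]
2. A_y = 18  [[BA ⟂ BC ⇒ -1x-1/2y+26=0] ∩ [|A−(18, 16)|²=5]]
   so A = (17, 18)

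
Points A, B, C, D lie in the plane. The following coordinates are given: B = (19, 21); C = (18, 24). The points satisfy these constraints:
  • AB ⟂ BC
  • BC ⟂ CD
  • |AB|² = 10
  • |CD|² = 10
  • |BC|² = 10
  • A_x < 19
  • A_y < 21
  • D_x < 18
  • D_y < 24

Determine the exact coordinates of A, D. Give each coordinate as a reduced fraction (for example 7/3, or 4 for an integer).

1. A_x = 16  [[AB ⟂ BC ⇒ 1x-3y+44=0] ∩ [|A−(19, 21)|²=10]]
2. A_y = 20  [[AB ⟂ BC ⇒ 1x-3y+44=0] ∩ [|A−(19, 21)|²=10]]
   so A = (16, 20)
3. D_x = 15  [[BC ⟂ CD ⇒ -1x+3y-54=0] ∩ [|D−(18, 24)|²=10]]
4. D_y = 23  [[BC ⟂ CD ⇒ -1x+3y-54=0] ∩ [|D−(18, 24)|²=10]]
   so D = (15, 23)

A = (16, 20)
D = (15, 23)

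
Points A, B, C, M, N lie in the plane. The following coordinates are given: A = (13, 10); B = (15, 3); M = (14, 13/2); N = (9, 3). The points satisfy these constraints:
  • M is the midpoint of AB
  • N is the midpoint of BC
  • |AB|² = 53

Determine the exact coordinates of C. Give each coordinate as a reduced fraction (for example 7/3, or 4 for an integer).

C = (3, 3)

1. C_x = 3  [C = 2·N−B = 2·(9, 3)−(15, 3)]
2. C_y = 3  [C = 2·N−B = 2·(9, 3)−(15, 3)]
   so C = (3, 3)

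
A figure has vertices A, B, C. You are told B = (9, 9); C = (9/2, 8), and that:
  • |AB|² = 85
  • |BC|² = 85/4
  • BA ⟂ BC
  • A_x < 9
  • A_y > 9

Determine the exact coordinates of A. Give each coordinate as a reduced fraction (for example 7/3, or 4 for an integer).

1. A_x = 7  [[BA ⟂ BC ⇒ -9/2x-1y+99/2=0] ∩ [|A−(9, 9)|²=85]]
2. A_y = 18  [[BA ⟂ BC ⇒ -9/2x-1y+99/2=0] ∩ [|A−(9, 9)|²=85]]
   so A = (7, 18)

A = (7, 18)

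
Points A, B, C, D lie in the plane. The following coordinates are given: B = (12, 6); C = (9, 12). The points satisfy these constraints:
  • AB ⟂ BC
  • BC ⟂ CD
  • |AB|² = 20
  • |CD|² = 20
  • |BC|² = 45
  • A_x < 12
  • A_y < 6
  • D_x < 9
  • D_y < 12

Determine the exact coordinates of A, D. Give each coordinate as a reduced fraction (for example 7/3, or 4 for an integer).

A = (8, 4)
D = (5, 10)

1. A_x = 8  [[AB ⟂ BC ⇒ 3x-6y=0] ∩ [|A−(12, 6)|²=20]]
2. A_y = 4  [[AB ⟂ BC ⇒ 3x-6y=0] ∩ [|A−(12, 6)|²=20]]
   so A = (8, 4)
3. D_x = 5  [[BC ⟂ CD ⇒ -3x+6y-45=0] ∩ [|D−(9, 12)|²=20]]
4. D_y = 10  [[BC ⟂ CD ⇒ -3x+6y-45=0] ∩ [|D−(9, 12)|²=20]]
   so D = (5, 10)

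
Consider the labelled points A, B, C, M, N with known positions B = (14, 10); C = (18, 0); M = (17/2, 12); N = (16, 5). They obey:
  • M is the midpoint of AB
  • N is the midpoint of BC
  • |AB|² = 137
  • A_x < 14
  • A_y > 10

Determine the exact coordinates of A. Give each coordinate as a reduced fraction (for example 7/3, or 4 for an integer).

1. A_x = 3  [A = 2·M−B = 2·(17/2, 12)−(14, 10)]
2. A_y = 14  [A = 2·M−B = 2·(17/2, 12)−(14, 10)]
   so A = (3, 14)

A = (3, 14)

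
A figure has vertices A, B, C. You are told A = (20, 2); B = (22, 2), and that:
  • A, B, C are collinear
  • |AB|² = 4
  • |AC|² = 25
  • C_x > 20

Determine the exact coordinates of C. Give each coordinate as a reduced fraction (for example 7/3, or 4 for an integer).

1. C_x = 25  [[A, B, C are collinear ⇒ 2y-4=0] ∩ [|C−(20, 2)|²=25]]
2. C_y = 2  [[A, B, C are collinear ⇒ 2y-4=0] ∩ [|C−(20, 2)|²=25]]
   so C = (25, 2)

C = (25, 2)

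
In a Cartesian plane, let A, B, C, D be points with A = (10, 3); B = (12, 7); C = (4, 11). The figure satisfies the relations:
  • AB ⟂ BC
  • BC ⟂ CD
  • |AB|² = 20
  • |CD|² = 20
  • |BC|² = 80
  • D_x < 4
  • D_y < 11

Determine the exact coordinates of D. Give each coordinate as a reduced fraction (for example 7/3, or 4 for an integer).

1. D_x = 2  [[BC ⟂ CD ⇒ -8x+4y-12=0] ∩ [|D−(4, 11)|²=20]]
2. D_y = 7  [[BC ⟂ CD ⇒ -8x+4y-12=0] ∩ [|D−(4, 11)|²=20]]
   so D = (2, 7)

D = (2, 7)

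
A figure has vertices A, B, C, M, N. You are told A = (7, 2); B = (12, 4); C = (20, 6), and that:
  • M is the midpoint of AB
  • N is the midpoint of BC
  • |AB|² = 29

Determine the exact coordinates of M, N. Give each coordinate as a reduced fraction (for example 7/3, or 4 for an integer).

1. M_x = 19/2  [2·M = A+B = (7, 2)+(12, 4)]
2. M_y = 3  [2·M = A+B = (7, 2)+(12, 4)]
   so M = (19/2, 3)
3. N_x = 16  [2·N = B+C = (12, 4)+(20, 6)]
4. N_y = 5  [2·N = B+C = (12, 4)+(20, 6)]
   so N = (16, 5)

M = (19/2, 3)
N = (16, 5)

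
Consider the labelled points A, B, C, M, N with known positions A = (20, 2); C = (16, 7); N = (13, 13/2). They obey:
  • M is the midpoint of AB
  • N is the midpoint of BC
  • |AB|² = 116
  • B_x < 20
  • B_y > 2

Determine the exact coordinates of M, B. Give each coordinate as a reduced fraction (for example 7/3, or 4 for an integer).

1. B_x = 10  [B = 2·N−C = 2·(13, 13/2)−(16, 7)]
2. B_y = 6  [B = 2·N−C = 2·(13, 13/2)−(16, 7)]
   so B = (10, 6)
3. M_x = 15  [2·M = A+B = (20, 2)+(10, 6)]
4. M_y = 4  [2·M = A+B = (20, 2)+(10, 6)]
   so M = (15, 4)

M = (15, 4)
B = (10, 6)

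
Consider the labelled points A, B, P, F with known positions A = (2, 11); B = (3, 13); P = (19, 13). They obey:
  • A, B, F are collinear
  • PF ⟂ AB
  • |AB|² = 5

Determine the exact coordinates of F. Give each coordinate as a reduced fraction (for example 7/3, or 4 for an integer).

1. F_x = 31/5  [[A, B, F are collinear ⇒ -2x+1y-7=0] ∩ [PF ⟂ AB ⇒ 1x+2y-45=0]]
2. F_y = 97/5  [[A, B, F are collinear ⇒ -2x+1y-7=0] ∩ [PF ⟂ AB ⇒ 1x+2y-45=0]]
   so F = (31/5, 97/5)

F = (31/5, 97/5)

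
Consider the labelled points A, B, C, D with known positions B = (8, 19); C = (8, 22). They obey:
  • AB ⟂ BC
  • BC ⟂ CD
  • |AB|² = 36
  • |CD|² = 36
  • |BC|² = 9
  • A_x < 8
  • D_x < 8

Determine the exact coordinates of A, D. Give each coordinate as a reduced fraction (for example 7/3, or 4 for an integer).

A = (2, 19)
D = (2, 22)

1. A_x = 2  [[AB ⟂ BC ⇒ -3y+57=0] ∩ [|A−(8, 19)|²=36]]
2. A_y = 19  [[AB ⟂ BC ⇒ -3y+57=0] ∩ [|A−(8, 19)|²=36]]
   so A = (2, 19)
3. D_x = 2  [[BC ⟂ CD ⇒ 3y-66=0] ∩ [|D−(8, 22)|²=36]]
4. D_y = 22  [[BC ⟂ CD ⇒ 3y-66=0] ∩ [|D−(8, 22)|²=36]]
   so D = (2, 22)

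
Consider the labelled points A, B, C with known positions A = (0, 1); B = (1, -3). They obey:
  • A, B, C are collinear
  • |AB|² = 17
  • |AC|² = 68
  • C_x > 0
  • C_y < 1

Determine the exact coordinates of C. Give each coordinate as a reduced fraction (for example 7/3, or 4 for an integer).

1. C_x = 2  [[A, B, C are collinear ⇒ 4x+1y-1=0] ∩ [|C−(0, 1)|²=68]]
2. C_y = -7  [[A, B, C are collinear ⇒ 4x+1y-1=0] ∩ [|C−(0, 1)|²=68]]
   so C = (2, -7)

C = (2, -7)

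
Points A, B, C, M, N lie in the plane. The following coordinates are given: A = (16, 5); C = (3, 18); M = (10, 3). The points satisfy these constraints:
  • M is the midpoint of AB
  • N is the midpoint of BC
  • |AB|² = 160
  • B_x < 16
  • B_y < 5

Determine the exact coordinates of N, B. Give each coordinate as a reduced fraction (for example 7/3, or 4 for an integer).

N = (7/2, 19/2)
B = (4, 1)

1. B_x = 4  [B = 2·M−A = 2·(10, 3)−(16, 5)]
2. B_y = 1  [B = 2·M−A = 2·(10, 3)−(16, 5)]
   so B = (4, 1)
3. N_x = 7/2  [2·N = B+C = (4, 1)+(3, 18)]
4. N_y = 19/2  [2·N = B+C = (4, 1)+(3, 18)]
   so N = (7/2, 19/2)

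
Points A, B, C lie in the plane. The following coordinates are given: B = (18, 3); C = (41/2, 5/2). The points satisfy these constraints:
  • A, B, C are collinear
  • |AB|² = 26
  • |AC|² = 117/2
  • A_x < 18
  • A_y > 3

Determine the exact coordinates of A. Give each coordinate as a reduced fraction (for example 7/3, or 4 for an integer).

1. A_x = 13  [[A, B, C are collinear ⇒ 1/2x+5/2y-33/2=0] ∩ [|A−(18, 3)|²=26]]
2. A_y = 4  [[A, B, C are collinear ⇒ 1/2x+5/2y-33/2=0] ∩ [|A−(18, 3)|²=26]]
   so A = (13, 4)

A = (13, 4)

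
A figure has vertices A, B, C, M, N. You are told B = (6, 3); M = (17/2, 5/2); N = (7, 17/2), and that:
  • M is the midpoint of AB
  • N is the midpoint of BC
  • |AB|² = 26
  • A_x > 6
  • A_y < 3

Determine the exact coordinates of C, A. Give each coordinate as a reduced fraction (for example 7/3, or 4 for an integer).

1. A_x = 11  [A = 2·M−B = 2·(17/2, 5/2)−(6, 3)]
2. A_y = 2  [A = 2·M−B = 2·(17/2, 5/2)−(6, 3)]
   so A = (11, 2)
3. C_x = 8  [C = 2·N−B = 2·(7, 17/2)−(6, 3)]
4. C_y = 14  [C = 2·N−B = 2·(7, 17/2)−(6, 3)]
   so C = (8, 14)

C = (8, 14)
A = (11, 2)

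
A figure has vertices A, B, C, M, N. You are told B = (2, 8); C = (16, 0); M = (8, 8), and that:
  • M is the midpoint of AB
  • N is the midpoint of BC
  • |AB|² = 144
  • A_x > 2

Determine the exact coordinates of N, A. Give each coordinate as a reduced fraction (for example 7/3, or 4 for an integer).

1. A_x = 14  [A = 2·M−B = 2·(8, 8)−(2, 8)]
2. A_y = 8  [A = 2·M−B = 2·(8, 8)−(2, 8)]
   so A = (14, 8)
3. N_x = 9  [2·N = B+C = (2, 8)+(16, 0)]
4. N_y = 4  [2·N = B+C = (2, 8)+(16, 0)]
   so N = (9, 4)

N = (9, 4)
A = (14, 8)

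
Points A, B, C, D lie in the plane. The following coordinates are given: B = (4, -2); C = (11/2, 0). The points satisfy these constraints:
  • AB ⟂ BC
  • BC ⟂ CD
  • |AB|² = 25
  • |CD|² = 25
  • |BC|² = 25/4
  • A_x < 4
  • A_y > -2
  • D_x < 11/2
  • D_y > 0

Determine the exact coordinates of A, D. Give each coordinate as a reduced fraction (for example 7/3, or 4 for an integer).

1. A_x = 0  [[AB ⟂ BC ⇒ -3/2x-2y+2=0] ∩ [|A−(4, -2)|²=25]]
2. A_y = 1  [[AB ⟂ BC ⇒ -3/2x-2y+2=0] ∩ [|A−(4, -2)|²=25]]
   so A = (0, 1)
3. D_x = 3/2  [[BC ⟂ CD ⇒ 3/2x+2y-33/4=0] ∩ [|D−(11/2, 0)|²=25]]
4. D_y = 3  [[BC ⟂ CD ⇒ 3/2x+2y-33/4=0] ∩ [|D−(11/2, 0)|²=25]]
   so D = (3/2, 3)

A = (0, 1)
D = (3/2, 3)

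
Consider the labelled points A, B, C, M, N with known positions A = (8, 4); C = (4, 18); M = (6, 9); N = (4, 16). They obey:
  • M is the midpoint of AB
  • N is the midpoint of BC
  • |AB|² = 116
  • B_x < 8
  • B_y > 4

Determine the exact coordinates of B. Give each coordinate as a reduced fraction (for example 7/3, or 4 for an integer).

B = (4, 14)

1. B_x = 4  [B = 2·M−A = 2·(6, 9)−(8, 4)]
2. B_y = 14  [B = 2·M−A = 2·(6, 9)−(8, 4)]
   so B = (4, 14)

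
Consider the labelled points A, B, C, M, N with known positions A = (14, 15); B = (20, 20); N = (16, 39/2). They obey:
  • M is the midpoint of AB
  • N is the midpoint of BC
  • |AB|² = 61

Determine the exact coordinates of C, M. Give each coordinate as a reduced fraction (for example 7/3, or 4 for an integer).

1. M_x = 17  [2·M = A+B = (14, 15)+(20, 20)]
2. M_y = 35/2  [2·M = A+B = (14, 15)+(20, 20)]
   so M = (17, 35/2)
3. C_x = 12  [C = 2·N−B = 2·(16, 39/2)−(20, 20)]
4. C_y = 19  [C = 2·N−B = 2·(16, 39/2)−(20, 20)]
   so C = (12, 19)

C = (12, 19)
M = (17, 35/2)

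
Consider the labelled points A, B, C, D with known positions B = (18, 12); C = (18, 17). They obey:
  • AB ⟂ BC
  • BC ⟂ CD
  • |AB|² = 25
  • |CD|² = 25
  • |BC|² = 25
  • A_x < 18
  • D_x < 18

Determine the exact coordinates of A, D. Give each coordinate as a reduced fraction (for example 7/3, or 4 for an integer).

A = (13, 12)
D = (13, 17)

1. A_x = 13  [[AB ⟂ BC ⇒ -5y+60=0] ∩ [|A−(18, 12)|²=25]]
2. A_y = 12  [[AB ⟂ BC ⇒ -5y+60=0] ∩ [|A−(18, 12)|²=25]]
   so A = (13, 12)
3. D_x = 13  [[BC ⟂ CD ⇒ 5y-85=0] ∩ [|D−(18, 17)|²=25]]
4. D_y = 17  [[BC ⟂ CD ⇒ 5y-85=0] ∩ [|D−(18, 17)|²=25]]
   so D = (13, 17)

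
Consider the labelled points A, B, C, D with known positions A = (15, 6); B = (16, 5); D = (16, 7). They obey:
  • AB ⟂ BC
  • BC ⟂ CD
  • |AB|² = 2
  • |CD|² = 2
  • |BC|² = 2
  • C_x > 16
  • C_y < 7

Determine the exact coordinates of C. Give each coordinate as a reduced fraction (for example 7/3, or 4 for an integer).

C = (17, 6)

1. C_x = 17  [[AB ⟂ BC ⇒ 1x-1y-11=0] ∩ [|C−(16, 7)|²=2]]
2. C_y = 6  [[AB ⟂ BC ⇒ 1x-1y-11=0] ∩ [|C−(16, 7)|²=2]]
   so C = (17, 6)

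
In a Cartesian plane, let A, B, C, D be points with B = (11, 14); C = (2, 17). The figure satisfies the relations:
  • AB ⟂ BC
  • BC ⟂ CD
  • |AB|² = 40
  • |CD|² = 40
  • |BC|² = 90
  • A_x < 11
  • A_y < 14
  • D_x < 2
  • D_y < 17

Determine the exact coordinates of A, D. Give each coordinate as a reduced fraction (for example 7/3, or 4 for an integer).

A = (9, 8)
D = (0, 11)

1. A_x = 9  [[AB ⟂ BC ⇒ 9x-3y-57=0] ∩ [|A−(11, 14)|²=40]]
2. A_y = 8  [[AB ⟂ BC ⇒ 9x-3y-57=0] ∩ [|A−(11, 14)|²=40]]
   so A = (9, 8)
3. D_x = 0  [[BC ⟂ CD ⇒ -9x+3y-33=0] ∩ [|D−(2, 17)|²=40]]
4. D_y = 11  [[BC ⟂ CD ⇒ -9x+3y-33=0] ∩ [|D−(2, 17)|²=40]]
   so D = (0, 11)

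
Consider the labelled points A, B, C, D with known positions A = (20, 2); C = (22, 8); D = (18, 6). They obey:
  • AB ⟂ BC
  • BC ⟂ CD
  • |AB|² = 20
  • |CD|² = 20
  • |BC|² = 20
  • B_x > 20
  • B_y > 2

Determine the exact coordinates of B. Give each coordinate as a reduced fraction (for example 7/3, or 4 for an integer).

1. B_x = 24  [[BC ⟂ CD ⇒ 4x+2y-104=0] ∩ [|B−(20, 2)|²=20]]
2. B_y = 4  [[BC ⟂ CD ⇒ 4x+2y-104=0] ∩ [|B−(20, 2)|²=20]]
   so B = (24, 4)

B = (24, 4)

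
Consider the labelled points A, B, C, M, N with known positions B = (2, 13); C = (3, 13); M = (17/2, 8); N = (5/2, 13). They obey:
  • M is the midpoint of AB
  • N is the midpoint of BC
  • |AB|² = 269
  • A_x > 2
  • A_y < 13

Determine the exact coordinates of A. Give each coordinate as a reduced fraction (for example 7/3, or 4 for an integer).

A = (15, 3)

1. A_x = 15  [A = 2·M−B = 2·(17/2, 8)−(2, 13)]
2. A_y = 3  [A = 2·M−B = 2·(17/2, 8)−(2, 13)]
   so A = (15, 3)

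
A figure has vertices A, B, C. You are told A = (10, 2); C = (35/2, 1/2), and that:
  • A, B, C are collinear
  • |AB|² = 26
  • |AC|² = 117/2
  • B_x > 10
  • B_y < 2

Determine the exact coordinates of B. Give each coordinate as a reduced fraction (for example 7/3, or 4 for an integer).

1. B_x = 15  [[A, B, C are collinear ⇒ -3/2x-15/2y+30=0] ∩ [|B−(10, 2)|²=26]]
2. B_y = 1  [[A, B, C are collinear ⇒ -3/2x-15/2y+30=0] ∩ [|B−(10, 2)|²=26]]
   so B = (15, 1)

B = (15, 1)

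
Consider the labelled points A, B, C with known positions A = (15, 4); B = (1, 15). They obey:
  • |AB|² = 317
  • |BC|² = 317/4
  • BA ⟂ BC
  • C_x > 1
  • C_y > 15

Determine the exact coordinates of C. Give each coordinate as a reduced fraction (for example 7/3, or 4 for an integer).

1. C_x = 13/2  [[BA ⟂ BC ⇒ 14x-11y+151=0] ∩ [|C−(1, 15)|²=317/4]]
2. C_y = 22  [[BA ⟂ BC ⇒ 14x-11y+151=0] ∩ [|C−(1, 15)|²=317/4]]
   so C = (13/2, 22)

C = (13/2, 22)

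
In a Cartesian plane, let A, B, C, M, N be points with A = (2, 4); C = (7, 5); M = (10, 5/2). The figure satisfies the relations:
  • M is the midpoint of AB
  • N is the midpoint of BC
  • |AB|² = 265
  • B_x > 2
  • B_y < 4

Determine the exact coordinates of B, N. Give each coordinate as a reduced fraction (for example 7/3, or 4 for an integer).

1. B_x = 18  [B = 2·M−A = 2·(10, 5/2)−(2, 4)]
2. B_y = 1  [B = 2·M−A = 2·(10, 5/2)−(2, 4)]
   so B = (18, 1)
3. N_x = 25/2  [2·N = B+C = (18, 1)+(7, 5)]
4. N_y = 3  [2·N = B+C = (18, 1)+(7, 5)]
   so N = (25/2, 3)

B = (18, 1)
N = (25/2, 3)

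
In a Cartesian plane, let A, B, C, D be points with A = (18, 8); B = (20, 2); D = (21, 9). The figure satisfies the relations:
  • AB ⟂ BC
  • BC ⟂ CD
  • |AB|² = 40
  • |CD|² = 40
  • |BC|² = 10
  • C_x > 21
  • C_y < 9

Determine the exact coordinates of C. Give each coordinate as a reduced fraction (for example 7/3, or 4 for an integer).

1. C_x = 23  [[AB ⟂ BC ⇒ 2x-6y-28=0] ∩ [|C−(21, 9)|²=40]]
2. C_y = 3  [[AB ⟂ BC ⇒ 2x-6y-28=0] ∩ [|C−(21, 9)|²=40]]
   so C = (23, 3)

C = (23, 3)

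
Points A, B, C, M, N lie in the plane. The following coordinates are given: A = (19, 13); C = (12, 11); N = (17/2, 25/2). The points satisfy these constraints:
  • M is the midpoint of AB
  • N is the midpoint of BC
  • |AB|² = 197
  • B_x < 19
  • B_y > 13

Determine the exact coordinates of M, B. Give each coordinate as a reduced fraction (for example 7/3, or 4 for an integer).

1. B_x = 5  [B = 2·N−C = 2·(17/2, 25/2)−(12, 11)]
2. B_y = 14  [B = 2·N−C = 2·(17/2, 25/2)−(12, 11)]
   so B = (5, 14)
3. M_x = 12  [2·M = A+B = (19, 13)+(5, 14)]
4. M_y = 27/2  [2·M = A+B = (19, 13)+(5, 14)]
   so M = (12, 27/2)

M = (12, 27/2)
B = (5, 14)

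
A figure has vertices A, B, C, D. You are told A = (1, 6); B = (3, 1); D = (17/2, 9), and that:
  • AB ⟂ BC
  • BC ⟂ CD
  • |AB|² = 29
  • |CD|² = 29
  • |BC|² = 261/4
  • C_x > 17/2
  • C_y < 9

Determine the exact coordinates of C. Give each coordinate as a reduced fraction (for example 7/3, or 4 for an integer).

1. C_x = 21/2  [[AB ⟂ BC ⇒ 2x-5y-1=0] ∩ [|C−(17/2, 9)|²=29]]
2. C_y = 4  [[AB ⟂ BC ⇒ 2x-5y-1=0] ∩ [|C−(17/2, 9)|²=29]]
   so C = (21/2, 4)

C = (21/2, 4)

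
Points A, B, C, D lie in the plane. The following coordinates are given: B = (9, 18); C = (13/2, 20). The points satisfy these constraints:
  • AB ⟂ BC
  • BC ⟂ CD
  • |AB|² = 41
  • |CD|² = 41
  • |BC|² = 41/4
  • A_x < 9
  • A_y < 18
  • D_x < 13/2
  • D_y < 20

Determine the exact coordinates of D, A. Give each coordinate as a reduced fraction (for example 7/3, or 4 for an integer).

1. D_x = 5/2  [[BC ⟂ CD ⇒ -5/2x+2y-95/4=0] ∩ [|D−(13/2, 20)|²=41]]
2. D_y = 15  [[BC ⟂ CD ⇒ -5/2x+2y-95/4=0] ∩ [|D−(13/2, 20)|²=41]]
   so D = (5/2, 15)
3. A_x = 5  [[AB ⟂ BC ⇒ 5/2x-2y+27/2=0] ∩ [|A−(9, 18)|²=41]]
4. A_y = 13  [[AB ⟂ BC ⇒ 5/2x-2y+27/2=0] ∩ [|A−(9, 18)|²=41]]
   so A = (5, 13)

D = (5/2, 15)
A = (5, 13)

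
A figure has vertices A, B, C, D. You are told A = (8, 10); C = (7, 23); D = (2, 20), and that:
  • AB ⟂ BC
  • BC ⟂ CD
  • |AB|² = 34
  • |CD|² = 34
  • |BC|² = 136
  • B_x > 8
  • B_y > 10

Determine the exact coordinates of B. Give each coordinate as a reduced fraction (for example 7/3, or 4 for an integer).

B = (13, 13)

1. B_x = 13  [[BC ⟂ CD ⇒ 5x+3y-104=0] ∩ [|B−(8, 10)|²=34]]
2. B_y = 13  [[BC ⟂ CD ⇒ 5x+3y-104=0] ∩ [|B−(8, 10)|²=34]]
   so B = (13, 13)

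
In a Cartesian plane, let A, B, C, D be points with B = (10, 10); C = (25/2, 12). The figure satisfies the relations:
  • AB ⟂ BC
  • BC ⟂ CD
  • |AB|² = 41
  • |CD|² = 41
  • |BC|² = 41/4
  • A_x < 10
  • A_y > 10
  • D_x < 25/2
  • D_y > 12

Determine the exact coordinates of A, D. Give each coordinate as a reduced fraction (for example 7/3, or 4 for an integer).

1. A_x = 6  [[AB ⟂ BC ⇒ -5/2x-2y+45=0] ∩ [|A−(10, 10)|²=41]]
2. A_y = 15  [[AB ⟂ BC ⇒ -5/2x-2y+45=0] ∩ [|A−(10, 10)|²=41]]
   so A = (6, 15)
3. D_x = 17/2  [[BC ⟂ CD ⇒ 5/2x+2y-221/4=0] ∩ [|D−(25/2, 12)|²=41]]
4. D_y = 17  [[BC ⟂ CD ⇒ 5/2x+2y-221/4=0] ∩ [|D−(25/2, 12)|²=41]]
   so D = (17/2, 17)

A = (6, 15)
D = (17/2, 17)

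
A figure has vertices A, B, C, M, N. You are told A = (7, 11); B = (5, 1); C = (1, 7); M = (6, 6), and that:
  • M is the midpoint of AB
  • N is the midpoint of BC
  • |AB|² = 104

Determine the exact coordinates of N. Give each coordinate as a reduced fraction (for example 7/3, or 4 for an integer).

N = (3, 4)

1. N_x = 3  [2·N = B+C = (5, 1)+(1, 7)]
2. N_y = 4  [2·N = B+C = (5, 1)+(1, 7)]
   so N = (3, 4)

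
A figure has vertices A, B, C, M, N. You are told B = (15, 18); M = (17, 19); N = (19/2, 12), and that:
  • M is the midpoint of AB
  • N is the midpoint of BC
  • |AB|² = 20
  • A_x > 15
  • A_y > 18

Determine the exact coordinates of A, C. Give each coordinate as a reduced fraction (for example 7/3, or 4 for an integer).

A = (19, 20)
C = (4, 6)

1. A_x = 19  [A = 2·M−B = 2·(17, 19)−(15, 18)]
2. A_y = 20  [A = 2·M−B = 2·(17, 19)−(15, 18)]
   so A = (19, 20)
3. C_x = 4  [C = 2·N−B = 2·(19/2, 12)−(15, 18)]
4. C_y = 6  [C = 2·N−B = 2·(19/2, 12)−(15, 18)]
   so C = (4, 6)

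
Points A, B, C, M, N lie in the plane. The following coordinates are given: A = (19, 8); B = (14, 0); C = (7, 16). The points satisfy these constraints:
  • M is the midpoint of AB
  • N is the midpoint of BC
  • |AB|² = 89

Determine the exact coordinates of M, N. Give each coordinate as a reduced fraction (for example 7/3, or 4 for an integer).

M = (33/2, 4)
N = (21/2, 8)

1. M_x = 33/2  [2·M = A+B = (19, 8)+(14, 0)]
2. M_y = 4  [2·M = A+B = (19, 8)+(14, 0)]
   so M = (33/2, 4)
3. N_x = 21/2  [2·N = B+C = (14, 0)+(7, 16)]
4. N_y = 8  [2·N = B+C = (14, 0)+(7, 16)]
   so N = (21/2, 8)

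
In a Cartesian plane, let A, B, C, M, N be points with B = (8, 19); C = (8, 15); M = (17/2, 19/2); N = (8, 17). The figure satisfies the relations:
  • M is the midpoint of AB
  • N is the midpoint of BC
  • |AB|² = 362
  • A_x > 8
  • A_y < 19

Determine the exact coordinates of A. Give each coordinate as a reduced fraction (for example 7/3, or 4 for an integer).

1. A_x = 9  [A = 2·M−B = 2·(17/2, 19/2)−(8, 19)]
2. A_y = 0  [A = 2·M−B = 2·(17/2, 19/2)−(8, 19)]
   so A = (9, 0)

A = (9, 0)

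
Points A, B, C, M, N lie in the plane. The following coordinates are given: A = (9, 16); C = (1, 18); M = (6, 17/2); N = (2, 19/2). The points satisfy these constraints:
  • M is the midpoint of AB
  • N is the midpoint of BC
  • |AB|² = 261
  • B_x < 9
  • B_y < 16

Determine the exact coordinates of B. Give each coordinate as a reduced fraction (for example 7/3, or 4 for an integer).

1. B_x = 3  [B = 2·M−A = 2·(6, 17/2)−(9, 16)]
2. B_y = 1  [B = 2·M−A = 2·(6, 17/2)−(9, 16)]
   so B = (3, 1)

B = (3, 1)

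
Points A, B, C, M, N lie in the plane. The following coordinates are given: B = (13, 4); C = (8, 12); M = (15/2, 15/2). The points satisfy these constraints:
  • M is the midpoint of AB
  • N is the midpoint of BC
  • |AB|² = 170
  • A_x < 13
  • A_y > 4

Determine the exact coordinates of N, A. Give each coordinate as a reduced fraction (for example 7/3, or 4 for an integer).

N = (21/2, 8)
A = (2, 11)

1. A_x = 2  [A = 2·M−B = 2·(15/2, 15/2)−(13, 4)]
2. A_y = 11  [A = 2·M−B = 2·(15/2, 15/2)−(13, 4)]
   so A = (2, 11)
3. N_x = 21/2  [2·N = B+C = (13, 4)+(8, 12)]
4. N_y = 8  [2·N = B+C = (13, 4)+(8, 12)]
   so N = (21/2, 8)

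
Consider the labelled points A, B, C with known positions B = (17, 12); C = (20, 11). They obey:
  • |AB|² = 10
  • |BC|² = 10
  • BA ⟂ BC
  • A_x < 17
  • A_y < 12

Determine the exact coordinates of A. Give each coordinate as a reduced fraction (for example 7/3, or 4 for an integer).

1. A_x = 16  [[BA ⟂ BC ⇒ 3x-1y-39=0] ∩ [|A−(17, 12)|²=10]]
2. A_y = 9  [[BA ⟂ BC ⇒ 3x-1y-39=0] ∩ [|A−(17, 12)|²=10]]
   so A = (16, 9)

A = (16, 9)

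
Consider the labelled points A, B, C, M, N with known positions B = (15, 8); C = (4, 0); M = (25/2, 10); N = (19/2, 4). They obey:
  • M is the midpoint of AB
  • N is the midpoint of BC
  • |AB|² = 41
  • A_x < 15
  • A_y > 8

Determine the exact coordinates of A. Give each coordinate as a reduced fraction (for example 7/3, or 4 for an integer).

A = (10, 12)

1. A_x = 10  [A = 2·M−B = 2·(25/2, 10)−(15, 8)]
2. A_y = 12  [A = 2·M−B = 2·(25/2, 10)−(15, 8)]
   so A = (10, 12)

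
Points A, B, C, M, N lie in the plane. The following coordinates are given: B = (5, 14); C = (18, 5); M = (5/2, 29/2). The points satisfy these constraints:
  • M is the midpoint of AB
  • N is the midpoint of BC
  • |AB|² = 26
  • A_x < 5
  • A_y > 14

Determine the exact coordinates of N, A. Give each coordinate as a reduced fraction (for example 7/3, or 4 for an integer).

N = (23/2, 19/2)
A = (0, 15)

1. A_x = 0  [A = 2·M−B = 2·(5/2, 29/2)−(5, 14)]
2. A_y = 15  [A = 2·M−B = 2·(5/2, 29/2)−(5, 14)]
   so A = (0, 15)
3. N_x = 23/2  [2·N = B+C = (5, 14)+(18, 5)]
4. N_y = 19/2  [2·N = B+C = (5, 14)+(18, 5)]
   so N = (23/2, 19/2)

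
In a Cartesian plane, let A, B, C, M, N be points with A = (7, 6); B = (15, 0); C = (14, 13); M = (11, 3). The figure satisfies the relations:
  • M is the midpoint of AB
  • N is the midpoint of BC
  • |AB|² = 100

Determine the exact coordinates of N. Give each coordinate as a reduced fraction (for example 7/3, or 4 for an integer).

N = (29/2, 13/2)

1. N_x = 29/2  [2·N = B+C = (15, 0)+(14, 13)]
2. N_y = 13/2  [2·N = B+C = (15, 0)+(14, 13)]
   so N = (29/2, 13/2)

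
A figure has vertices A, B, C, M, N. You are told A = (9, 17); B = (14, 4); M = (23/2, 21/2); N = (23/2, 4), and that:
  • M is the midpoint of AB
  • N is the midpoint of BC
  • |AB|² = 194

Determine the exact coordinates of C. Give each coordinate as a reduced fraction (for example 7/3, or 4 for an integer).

C = (9, 4)

1. C_x = 9  [C = 2·N−B = 2·(23/2, 4)−(14, 4)]
2. C_y = 4  [C = 2·N−B = 2·(23/2, 4)−(14, 4)]
   so C = (9, 4)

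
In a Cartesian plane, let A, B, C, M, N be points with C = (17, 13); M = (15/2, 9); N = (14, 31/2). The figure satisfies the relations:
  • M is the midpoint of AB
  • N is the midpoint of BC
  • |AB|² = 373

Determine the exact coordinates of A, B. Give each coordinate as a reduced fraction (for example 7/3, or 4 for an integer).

1. B_x = 11  [B = 2·N−C = 2·(14, 31/2)−(17, 13)]
2. B_y = 18  [B = 2·N−C = 2·(14, 31/2)−(17, 13)]
   so B = (11, 18)
3. A_x = 4  [A = 2·M−B = 2·(15/2, 9)−(11, 18)]
4. A_y = 0  [A = 2·M−B = 2·(15/2, 9)−(11, 18)]
   so A = (4, 0)

A = (4, 0)
B = (11, 18)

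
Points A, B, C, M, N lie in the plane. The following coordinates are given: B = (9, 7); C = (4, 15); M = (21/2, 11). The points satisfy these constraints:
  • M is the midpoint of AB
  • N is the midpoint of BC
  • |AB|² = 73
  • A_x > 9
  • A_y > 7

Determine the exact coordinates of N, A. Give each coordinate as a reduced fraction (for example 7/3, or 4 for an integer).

N = (13/2, 11)
A = (12, 15)

1. A_x = 12  [A = 2·M−B = 2·(21/2, 11)−(9, 7)]
2. A_y = 15  [A = 2·M−B = 2·(21/2, 11)−(9, 7)]
   so A = (12, 15)
3. N_x = 13/2  [2·N = B+C = (9, 7)+(4, 15)]
4. N_y = 11  [2·N = B+C = (9, 7)+(4, 15)]
   so N = (13/2, 11)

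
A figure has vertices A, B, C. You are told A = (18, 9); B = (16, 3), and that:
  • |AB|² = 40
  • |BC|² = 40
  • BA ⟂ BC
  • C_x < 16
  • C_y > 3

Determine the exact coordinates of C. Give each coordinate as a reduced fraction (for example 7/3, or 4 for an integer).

1. C_x = 10  [[BA ⟂ BC ⇒ 2x+6y-50=0] ∩ [|C−(16, 3)|²=40]]
2. C_y = 5  [[BA ⟂ BC ⇒ 2x+6y-50=0] ∩ [|C−(16, 3)|²=40]]
   so C = (10, 5)

C = (10, 5)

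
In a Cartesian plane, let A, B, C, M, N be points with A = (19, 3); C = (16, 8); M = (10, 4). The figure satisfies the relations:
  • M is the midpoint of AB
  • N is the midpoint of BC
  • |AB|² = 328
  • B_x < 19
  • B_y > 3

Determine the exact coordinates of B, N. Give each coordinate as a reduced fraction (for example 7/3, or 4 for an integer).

1. B_x = 1  [B = 2·M−A = 2·(10, 4)−(19, 3)]
2. B_y = 5  [B = 2·M−A = 2·(10, 4)−(19, 3)]
   so B = (1, 5)
3. N_x = 17/2  [2·N = B+C = (1, 5)+(16, 8)]
4. N_y = 13/2  [2·N = B+C = (1, 5)+(16, 8)]
   so N = (17/2, 13/2)

B = (1, 5)
N = (17/2, 13/2)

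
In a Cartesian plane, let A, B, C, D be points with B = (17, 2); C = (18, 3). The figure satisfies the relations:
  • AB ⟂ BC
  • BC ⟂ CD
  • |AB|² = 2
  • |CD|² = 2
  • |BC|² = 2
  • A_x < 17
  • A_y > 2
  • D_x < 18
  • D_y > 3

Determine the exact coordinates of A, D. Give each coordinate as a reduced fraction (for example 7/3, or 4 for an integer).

A = (16, 3)
D = (17, 4)

1. A_x = 16  [[AB ⟂ BC ⇒ -1x-1y+19=0] ∩ [|A−(17, 2)|²=2]]
2. A_y = 3  [[AB ⟂ BC ⇒ -1x-1y+19=0] ∩ [|A−(17, 2)|²=2]]
   so A = (16, 3)
3. D_x = 17  [[BC ⟂ CD ⇒ 1x+1y-21=0] ∩ [|D−(18, 3)|²=2]]
4. D_y = 4  [[BC ⟂ CD ⇒ 1x+1y-21=0] ∩ [|D−(18, 3)|²=2]]
   so D = (17, 4)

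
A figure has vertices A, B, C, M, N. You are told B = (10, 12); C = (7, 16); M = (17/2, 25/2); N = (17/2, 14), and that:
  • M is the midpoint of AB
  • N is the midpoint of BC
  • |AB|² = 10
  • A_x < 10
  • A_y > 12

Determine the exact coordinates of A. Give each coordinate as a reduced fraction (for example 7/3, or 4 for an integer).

1. A_x = 7  [A = 2·M−B = 2·(17/2, 25/2)−(10, 12)]
2. A_y = 13  [A = 2·M−B = 2·(17/2, 25/2)−(10, 12)]
   so A = (7, 13)

A = (7, 13)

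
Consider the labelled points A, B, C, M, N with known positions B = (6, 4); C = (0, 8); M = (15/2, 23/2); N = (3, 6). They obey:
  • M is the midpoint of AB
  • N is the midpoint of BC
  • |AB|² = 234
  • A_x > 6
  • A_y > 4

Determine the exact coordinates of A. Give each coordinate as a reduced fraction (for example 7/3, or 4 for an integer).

1. A_x = 9  [A = 2·M−B = 2·(15/2, 23/2)−(6, 4)]
2. A_y = 19  [A = 2·M−B = 2·(15/2, 23/2)−(6, 4)]
   so A = (9, 19)

A = (9, 19)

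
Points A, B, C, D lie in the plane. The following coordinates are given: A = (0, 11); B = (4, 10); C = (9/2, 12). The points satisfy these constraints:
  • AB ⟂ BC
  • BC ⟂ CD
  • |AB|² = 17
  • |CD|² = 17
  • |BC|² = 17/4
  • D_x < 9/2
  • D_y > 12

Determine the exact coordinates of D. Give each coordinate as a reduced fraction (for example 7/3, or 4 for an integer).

1. D_x = 1/2  [[BC ⟂ CD ⇒ 1/2x+2y-105/4=0] ∩ [|D−(9/2, 12)|²=17]]
2. D_y = 13  [[BC ⟂ CD ⇒ 1/2x+2y-105/4=0] ∩ [|D−(9/2, 12)|²=17]]
   so D = (1/2, 13)

D = (1/2, 13)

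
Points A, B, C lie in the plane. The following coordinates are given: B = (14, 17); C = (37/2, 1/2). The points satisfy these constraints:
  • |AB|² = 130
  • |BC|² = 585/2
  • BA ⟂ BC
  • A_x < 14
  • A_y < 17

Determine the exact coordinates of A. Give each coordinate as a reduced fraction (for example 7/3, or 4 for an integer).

1. A_x = 3  [[BA ⟂ BC ⇒ 9/2x-33/2y+435/2=0] ∩ [|A−(14, 17)|²=130]]
2. A_y = 14  [[BA ⟂ BC ⇒ 9/2x-33/2y+435/2=0] ∩ [|A−(14, 17)|²=130]]
   so A = (3, 14)

A = (3, 14)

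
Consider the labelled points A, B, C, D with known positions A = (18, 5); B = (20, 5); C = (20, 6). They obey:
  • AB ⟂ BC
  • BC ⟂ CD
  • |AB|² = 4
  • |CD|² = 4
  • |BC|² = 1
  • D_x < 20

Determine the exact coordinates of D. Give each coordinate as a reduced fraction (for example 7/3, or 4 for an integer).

1. D_x = 18  [[BC ⟂ CD ⇒ 1y-6=0] ∩ [|D−(20, 6)|²=4]]
2. D_y = 6  [[BC ⟂ CD ⇒ 1y-6=0] ∩ [|D−(20, 6)|²=4]]
   so D = (18, 6)

D = (18, 6)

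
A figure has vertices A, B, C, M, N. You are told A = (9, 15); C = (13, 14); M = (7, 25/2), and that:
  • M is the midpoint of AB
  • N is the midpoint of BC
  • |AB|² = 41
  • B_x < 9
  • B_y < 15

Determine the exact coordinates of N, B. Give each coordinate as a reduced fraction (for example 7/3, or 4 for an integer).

1. B_x = 5  [B = 2·M−A = 2·(7, 25/2)−(9, 15)]
2. B_y = 10  [B = 2·M−A = 2·(7, 25/2)−(9, 15)]
   so B = (5, 10)
3. N_x = 9  [2·N = B+C = (5, 10)+(13, 14)]
4. N_y = 12  [2·N = B+C = (5, 10)+(13, 14)]
   so N = (9, 12)

N = (9, 12)
B = (5, 10)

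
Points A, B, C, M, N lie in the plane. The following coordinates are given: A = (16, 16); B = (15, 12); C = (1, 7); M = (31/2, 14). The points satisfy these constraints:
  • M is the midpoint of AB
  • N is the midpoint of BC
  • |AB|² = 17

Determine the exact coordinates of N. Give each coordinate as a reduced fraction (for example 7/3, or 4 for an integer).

1. N_x = 8  [2·N = B+C = (15, 12)+(1, 7)]
2. N_y = 19/2  [2·N = B+C = (15, 12)+(1, 7)]
   so N = (8, 19/2)

N = (8, 19/2)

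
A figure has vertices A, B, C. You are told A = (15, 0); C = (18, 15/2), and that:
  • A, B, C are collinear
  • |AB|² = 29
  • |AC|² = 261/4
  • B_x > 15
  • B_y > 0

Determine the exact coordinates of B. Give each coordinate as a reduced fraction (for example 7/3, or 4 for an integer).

1. B_x = 17  [[A, B, C are collinear ⇒ 15/2x-3y-225/2=0] ∩ [|B−(15, 0)|²=29]]
2. B_y = 5  [[A, B, C are collinear ⇒ 15/2x-3y-225/2=0] ∩ [|B−(15, 0)|²=29]]
   so B = (17, 5)

B = (17, 5)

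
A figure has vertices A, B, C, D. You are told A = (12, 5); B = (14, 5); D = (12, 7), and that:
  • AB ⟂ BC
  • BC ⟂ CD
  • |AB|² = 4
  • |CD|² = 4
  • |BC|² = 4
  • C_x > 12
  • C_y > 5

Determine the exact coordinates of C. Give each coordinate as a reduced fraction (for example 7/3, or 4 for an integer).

1. C_x = 14  [[AB ⟂ BC ⇒ 2x-28=0] ∩ [|C−(12, 7)|²=4]]
2. C_y = 7  [[AB ⟂ BC ⇒ 2x-28=0] ∩ [|C−(12, 7)|²=4]]
   so C = (14, 7)

C = (14, 7)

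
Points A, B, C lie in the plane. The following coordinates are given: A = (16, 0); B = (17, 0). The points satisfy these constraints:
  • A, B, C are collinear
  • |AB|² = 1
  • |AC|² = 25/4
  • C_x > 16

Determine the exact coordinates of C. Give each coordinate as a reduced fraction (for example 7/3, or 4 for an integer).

1. C_x = 37/2  [[A, B, C are collinear ⇒ 1y=0] ∩ [|C−(16, 0)|²=25/4]]
2. C_y = 0  [[A, B, C are collinear ⇒ 1y=0] ∩ [|C−(16, 0)|²=25/4]]
   so C = (37/2, 0)

C = (37/2, 0)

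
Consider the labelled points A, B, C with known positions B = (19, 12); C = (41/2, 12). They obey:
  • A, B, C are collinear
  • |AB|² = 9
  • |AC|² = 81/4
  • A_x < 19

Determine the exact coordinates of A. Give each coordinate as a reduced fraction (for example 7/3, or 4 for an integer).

A = (16, 12)

1. A_x = 16  [[A, B, C are collinear ⇒ 3/2y-18=0] ∩ [|A−(19, 12)|²=9]]
2. A_y = 12  [[A, B, C are collinear ⇒ 3/2y-18=0] ∩ [|A−(19, 12)|²=9]]
   so A = (16, 12)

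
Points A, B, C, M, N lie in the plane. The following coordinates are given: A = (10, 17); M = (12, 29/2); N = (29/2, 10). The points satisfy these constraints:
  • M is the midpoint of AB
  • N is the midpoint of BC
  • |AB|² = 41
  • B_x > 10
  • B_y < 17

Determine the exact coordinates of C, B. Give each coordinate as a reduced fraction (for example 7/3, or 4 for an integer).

1. B_x = 14  [B = 2·M−A = 2·(12, 29/2)−(10, 17)]
2. B_y = 12  [B = 2·M−A = 2·(12, 29/2)−(10, 17)]
   so B = (14, 12)
3. C_x = 15  [C = 2·N−B = 2·(29/2, 10)−(14, 12)]
4. C_y = 8  [C = 2·N−B = 2·(29/2, 10)−(14, 12)]
   so C = (15, 8)

C = (15, 8)
B = (14, 12)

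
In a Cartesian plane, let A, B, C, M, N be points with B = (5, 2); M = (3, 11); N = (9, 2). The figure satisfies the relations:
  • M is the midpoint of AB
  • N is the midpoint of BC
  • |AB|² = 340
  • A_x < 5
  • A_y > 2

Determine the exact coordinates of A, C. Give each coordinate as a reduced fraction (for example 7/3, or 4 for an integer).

1. A_x = 1  [A = 2·M−B = 2·(3, 11)−(5, 2)]
2. A_y = 20  [A = 2·M−B = 2·(3, 11)−(5, 2)]
   so A = (1, 20)
3. C_x = 13  [C = 2·N−B = 2·(9, 2)−(5, 2)]
4. C_y = 2  [C = 2·N−B = 2·(9, 2)−(5, 2)]
   so C = (13, 2)

A = (1, 20)
C = (13, 2)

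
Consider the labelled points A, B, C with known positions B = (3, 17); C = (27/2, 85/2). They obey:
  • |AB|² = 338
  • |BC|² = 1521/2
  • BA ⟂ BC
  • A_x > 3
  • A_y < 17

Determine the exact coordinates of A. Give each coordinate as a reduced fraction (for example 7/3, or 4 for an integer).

A = (20, 10)

1. A_x = 20  [[BA ⟂ BC ⇒ 21/2x+51/2y-465=0] ∩ [|A−(3, 17)|²=338]]
2. A_y = 10  [[BA ⟂ BC ⇒ 21/2x+51/2y-465=0] ∩ [|A−(3, 17)|²=338]]
   so A = (20, 10)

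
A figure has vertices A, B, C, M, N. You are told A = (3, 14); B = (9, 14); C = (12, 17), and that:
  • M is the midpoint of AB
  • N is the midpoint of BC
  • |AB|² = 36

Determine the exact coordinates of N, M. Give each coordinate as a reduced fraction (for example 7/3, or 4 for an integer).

1. M_x = 6  [2·M = A+B = (3, 14)+(9, 14)]
2. M_y = 14  [2·M = A+B = (3, 14)+(9, 14)]
   so M = (6, 14)
3. N_x = 21/2  [2·N = B+C = (9, 14)+(12, 17)]
4. N_y = 31/2  [2·N = B+C = (9, 14)+(12, 17)]
   so N = (21/2, 31/2)

N = (21/2, 31/2)
M = (6, 14)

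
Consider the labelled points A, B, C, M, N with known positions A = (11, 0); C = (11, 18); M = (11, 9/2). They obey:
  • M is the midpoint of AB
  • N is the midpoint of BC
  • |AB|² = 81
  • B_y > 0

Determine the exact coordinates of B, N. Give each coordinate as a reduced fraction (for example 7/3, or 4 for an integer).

B = (11, 9)
N = (11, 27/2)

1. B_x = 11  [B = 2·M−A = 2·(11, 9/2)−(11, 0)]
2. B_y = 9  [B = 2·M−A = 2·(11, 9/2)−(11, 0)]
   so B = (11, 9)
3. N_x = 11  [2·N = B+C = (11, 9)+(11, 18)]
4. N_y = 27/2  [2·N = B+C = (11, 9)+(11, 18)]
   so N = (11, 27/2)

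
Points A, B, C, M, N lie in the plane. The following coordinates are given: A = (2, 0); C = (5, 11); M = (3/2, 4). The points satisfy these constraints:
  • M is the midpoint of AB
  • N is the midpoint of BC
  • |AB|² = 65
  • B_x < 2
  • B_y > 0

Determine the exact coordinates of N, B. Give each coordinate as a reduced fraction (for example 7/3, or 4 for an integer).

N = (3, 19/2)
B = (1, 8)

1. B_x = 1  [B = 2·M−A = 2·(3/2, 4)−(2, 0)]
2. B_y = 8  [B = 2·M−A = 2·(3/2, 4)−(2, 0)]
   so B = (1, 8)
3. N_x = 3  [2·N = B+C = (1, 8)+(5, 11)]
4. N_y = 19/2  [2·N = B+C = (1, 8)+(5, 11)]
   so N = (3, 19/2)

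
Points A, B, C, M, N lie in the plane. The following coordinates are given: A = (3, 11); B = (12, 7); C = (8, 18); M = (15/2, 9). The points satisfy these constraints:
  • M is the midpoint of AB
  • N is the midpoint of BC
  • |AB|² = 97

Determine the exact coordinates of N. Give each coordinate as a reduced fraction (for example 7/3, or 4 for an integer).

N = (10, 25/2)

1. N_x = 10  [2·N = B+C = (12, 7)+(8, 18)]
2. N_y = 25/2  [2·N = B+C = (12, 7)+(8, 18)]
   so N = (10, 25/2)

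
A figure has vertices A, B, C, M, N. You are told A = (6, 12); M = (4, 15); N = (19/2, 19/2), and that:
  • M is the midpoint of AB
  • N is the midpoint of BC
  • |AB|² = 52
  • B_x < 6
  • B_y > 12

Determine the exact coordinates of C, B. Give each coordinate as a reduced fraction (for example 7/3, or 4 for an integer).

C = (17, 1)
B = (2, 18)

1. B_x = 2  [B = 2·M−A = 2·(4, 15)−(6, 12)]
2. B_y = 18  [B = 2·M−A = 2·(4, 15)−(6, 12)]
   so B = (2, 18)
3. C_x = 17  [C = 2·N−B = 2·(19/2, 19/2)−(2, 18)]
4. C_y = 1  [C = 2·N−B = 2·(19/2, 19/2)−(2, 18)]
   so C = (17, 1)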